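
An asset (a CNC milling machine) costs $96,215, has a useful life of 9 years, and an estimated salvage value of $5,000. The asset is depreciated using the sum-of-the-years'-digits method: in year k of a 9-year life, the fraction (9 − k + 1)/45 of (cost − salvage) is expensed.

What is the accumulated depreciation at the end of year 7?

$85,134

Depreciable base = $96,215 − $5,000 = $91,215.
Sum of the years' digits = 9+8+7+6+5+4+3+2+1 = 45.
Year 1: $91,215 × 9/45 = $18,243. Book value $77,972.
Year 2: $91,215 × 8/45 = $16,216. Book value $61,756.
Year 3: $91,215 × 7/45 = $14,189. Book value $47,567.
Year 4: $91,215 × 6/45 = $12,162. Book value $35,405.
Year 5: $91,215 × 5/45 = $10,135. Book value $25,270.
Year 6: $91,215 × 4/45 = $8,108. Book value $17,162.
Year 7: $91,215 × 3/45 = $6,081. Book value $11,081.
Accumulated through year 7 = $96,215 − $11,081 = $85,134.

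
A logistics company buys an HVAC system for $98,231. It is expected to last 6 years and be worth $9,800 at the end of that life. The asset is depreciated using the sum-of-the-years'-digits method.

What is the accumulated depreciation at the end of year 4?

Depreciable base = $98,231 − $9,800 = $88,431.
Sum of the years' digits = 6+5+4+3+2+1 = 21.
Year 1: $88,431 × 6/21 = $25,266. Book value $72,965.
Year 2: $88,431 × 5/21 = $21,055. Book value $51,910.
Year 3: $88,431 × 4/21 = $16,844. Book value $35,066.
Year 4: $88,431 × 3/21 = $12,633. Book value $22,433.
Accumulated through year 4 = $98,231 − $22,433 = $75,798.

$75,798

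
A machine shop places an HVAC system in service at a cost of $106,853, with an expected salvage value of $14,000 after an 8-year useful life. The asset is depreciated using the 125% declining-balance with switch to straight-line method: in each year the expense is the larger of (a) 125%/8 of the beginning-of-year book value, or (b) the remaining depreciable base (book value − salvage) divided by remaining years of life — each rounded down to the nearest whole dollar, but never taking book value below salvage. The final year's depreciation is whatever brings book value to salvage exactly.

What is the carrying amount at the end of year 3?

$64,185

Depreciable base = $106,853 − $14,000 = $92,853.
Year 1: DB = ⌊$106,853 × 125%/8⌋ = $16,695; SL = ⌊$92,853/8⌋ = $11,606 → take DB $16,695. Book value $90,158.
Year 2: DB = ⌊$90,158 × 125%/8⌋ = $14,087; SL = ⌊$76,158/7⌋ = $10,879 → take DB $14,087. Book value $76,071.
Year 3: DB = ⌊$76,071 × 125%/8⌋ = $11,886; SL = ⌊$62,071/6⌋ = $10,345 → take DB $11,886. Book value $64,185.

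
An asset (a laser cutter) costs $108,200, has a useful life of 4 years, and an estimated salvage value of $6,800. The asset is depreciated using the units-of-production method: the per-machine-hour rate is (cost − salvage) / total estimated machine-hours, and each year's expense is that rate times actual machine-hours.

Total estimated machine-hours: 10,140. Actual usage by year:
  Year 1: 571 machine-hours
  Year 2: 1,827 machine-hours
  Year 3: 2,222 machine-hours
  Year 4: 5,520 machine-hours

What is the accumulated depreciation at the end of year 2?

Depreciable base = $108,200 − $6,800 = $101,400.
Rate = $101,400 / 10,140 machine-hours = $10 per machine-hour.
Year 1: 571 × $10 = $5,710. Book value $102,490.
Year 2: 1,827 × $10 = $18,270. Book value $84,220.
Accumulated through year 2 = $108,200 − $84,220 = $23,980.

$23,980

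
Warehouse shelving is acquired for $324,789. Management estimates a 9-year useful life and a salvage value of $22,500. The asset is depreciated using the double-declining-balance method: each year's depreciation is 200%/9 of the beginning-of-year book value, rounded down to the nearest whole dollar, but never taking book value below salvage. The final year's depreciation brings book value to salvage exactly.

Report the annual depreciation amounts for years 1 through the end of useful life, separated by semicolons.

$72,175; $56,136; $43,661; $33,959; $26,412; $20,543; $15,978; $12,427; $20,998

Depreciable base = $324,789 − $22,500 = $302,289.
Year 1: ⌊$324,789 × 200%/9⌋ = $72,175. Book value $252,614.
Year 2: ⌊$252,614 × 200%/9⌋ = $56,136. Book value $196,478.
Year 3: ⌊$196,478 × 200%/9⌋ = $43,661. Book value $152,817.
Year 4: ⌊$152,817 × 200%/9⌋ = $33,959. Book value $118,858.
Year 5: ⌊$118,858 × 200%/9⌋ = $26,412. Book value $92,446.
Year 6: ⌊$92,446 × 200%/9⌋ = $20,543. Book value $71,903.
Year 7: ⌊$71,903 × 200%/9⌋ = $15,978. Book value $55,925.
Year 8: ⌊$55,925 × 200%/9⌋ = $12,427. Book value $43,498.
Year 9 (final): $43,498 − $22,500 = $20,998. Book value $22,500.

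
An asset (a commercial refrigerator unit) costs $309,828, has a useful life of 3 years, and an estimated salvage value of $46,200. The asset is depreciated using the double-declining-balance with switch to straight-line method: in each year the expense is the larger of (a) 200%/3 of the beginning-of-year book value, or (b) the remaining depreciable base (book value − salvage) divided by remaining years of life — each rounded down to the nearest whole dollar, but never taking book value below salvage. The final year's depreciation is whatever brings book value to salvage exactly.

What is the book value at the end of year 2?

Depreciable base = $309,828 − $46,200 = $263,628.
Year 1: DB = ⌊$309,828 × 200%/3⌋ = $206,552; SL = ⌊$263,628/3⌋ = $87,876 → take DB $206,552. Book value $103,276.
Year 2: DB = ⌊$103,276 × 200%/3⌋ = $68,850; SL = ⌊$57,076/2⌋ = $28,538 → take DB $68,850, capped at $57,076. Book value $46,200.

$46,200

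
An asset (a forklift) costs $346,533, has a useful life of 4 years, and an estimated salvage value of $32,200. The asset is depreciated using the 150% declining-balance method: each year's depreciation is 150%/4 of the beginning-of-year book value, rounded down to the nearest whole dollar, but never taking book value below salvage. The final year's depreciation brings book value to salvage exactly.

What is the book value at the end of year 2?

Depreciable base = $346,533 − $32,200 = $314,333.
Year 1: ⌊$346,533 × 150%/4⌋ = $129,949. Book value $216,584.
Year 2: ⌊$216,584 × 150%/4⌋ = $81,219. Book value $135,365.

$135,365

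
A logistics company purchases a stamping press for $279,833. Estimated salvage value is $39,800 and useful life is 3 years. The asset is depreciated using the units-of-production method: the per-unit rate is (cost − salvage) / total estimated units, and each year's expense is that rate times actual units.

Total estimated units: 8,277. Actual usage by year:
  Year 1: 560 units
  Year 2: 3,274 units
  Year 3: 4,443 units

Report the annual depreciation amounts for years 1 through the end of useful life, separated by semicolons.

Depreciable base = $279,833 − $39,800 = $240,033.
Rate = $240,033 / 8,277 units = $29 per unit.
Year 1: 560 × $29 = $16,240. Book value $263,593.
Year 2: 3,274 × $29 = $94,946. Book value $168,647.
Year 3: 4,443 × $29 = $128,847. Book value $39,800.

$16,240; $94,946; $128,847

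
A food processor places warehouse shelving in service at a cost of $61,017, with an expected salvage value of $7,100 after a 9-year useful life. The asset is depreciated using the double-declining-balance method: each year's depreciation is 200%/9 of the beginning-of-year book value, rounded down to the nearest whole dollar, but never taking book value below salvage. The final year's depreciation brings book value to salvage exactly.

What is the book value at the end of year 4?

Depreciable base = $61,017 − $7,100 = $53,917.
Year 1: ⌊$61,017 × 200%/9⌋ = $13,559. Book value $47,458.
Year 2: ⌊$47,458 × 200%/9⌋ = $10,546. Book value $36,912.
Year 3: ⌊$36,912 × 200%/9⌋ = $8,202. Book value $28,710.
Year 4: ⌊$28,710 × 200%/9⌋ = $6,380. Book value $22,330.

$22,330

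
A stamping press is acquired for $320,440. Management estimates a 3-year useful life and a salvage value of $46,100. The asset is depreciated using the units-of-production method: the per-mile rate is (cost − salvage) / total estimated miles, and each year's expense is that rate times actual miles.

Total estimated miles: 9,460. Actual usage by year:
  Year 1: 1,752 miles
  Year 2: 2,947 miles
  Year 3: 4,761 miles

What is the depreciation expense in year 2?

$85,463

Depreciable base = $320,440 − $46,100 = $274,340.
Rate = $274,340 / 9,460 miles = $29 per mile.
Year 1: 1,752 × $29 = $50,808. Book value $269,632.
Year 2: 2,947 × $29 = $85,463. Book value $184,169.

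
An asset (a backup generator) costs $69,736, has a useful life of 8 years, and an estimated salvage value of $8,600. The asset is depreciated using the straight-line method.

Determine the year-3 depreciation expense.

$7,642

Depreciable base = $69,736 − $8,600 = $61,136.
Annual expense = $61,136 / 8 = $7,642.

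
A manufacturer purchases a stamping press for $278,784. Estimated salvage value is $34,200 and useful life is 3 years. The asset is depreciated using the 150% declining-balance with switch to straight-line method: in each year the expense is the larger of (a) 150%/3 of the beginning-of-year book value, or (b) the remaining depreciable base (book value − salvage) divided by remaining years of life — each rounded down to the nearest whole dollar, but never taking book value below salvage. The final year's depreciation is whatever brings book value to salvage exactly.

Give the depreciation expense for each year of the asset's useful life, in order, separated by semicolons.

Depreciable base = $278,784 − $34,200 = $244,584.
Year 1: DB = ⌊$278,784 × 150%/3⌋ = $139,392; SL = ⌊$244,584/3⌋ = $81,528 → take DB $139,392. Book value $139,392.
Year 2: DB = ⌊$139,392 × 150%/3⌋ = $69,696; SL = ⌊$105,192/2⌋ = $52,596 → take DB $69,696. Book value $69,696.
Year 3 (final): $69,696 − $34,200 = $35,496. Book value $34,200.

$139,392; $69,696; $35,496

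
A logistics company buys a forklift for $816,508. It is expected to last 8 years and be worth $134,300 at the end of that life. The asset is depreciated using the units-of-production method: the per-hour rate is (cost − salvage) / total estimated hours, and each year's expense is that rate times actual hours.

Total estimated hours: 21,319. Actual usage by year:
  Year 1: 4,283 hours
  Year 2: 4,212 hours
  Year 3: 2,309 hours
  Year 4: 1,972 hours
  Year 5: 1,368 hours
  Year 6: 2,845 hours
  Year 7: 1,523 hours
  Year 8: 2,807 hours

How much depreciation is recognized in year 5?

Depreciable base = $816,508 − $134,300 = $682,208.
Rate = $682,208 / 21,319 hours = $32 per hour.
Year 1: 4,283 × $32 = $137,056. Book value $679,452.
Year 2: 4,212 × $32 = $134,784. Book value $544,668.
Year 3: 2,309 × $32 = $73,888. Book value $470,780.
Year 4: 1,972 × $32 = $63,104. Book value $407,676.
Year 5: 1,368 × $32 = $43,776. Book value $363,900.

$43,776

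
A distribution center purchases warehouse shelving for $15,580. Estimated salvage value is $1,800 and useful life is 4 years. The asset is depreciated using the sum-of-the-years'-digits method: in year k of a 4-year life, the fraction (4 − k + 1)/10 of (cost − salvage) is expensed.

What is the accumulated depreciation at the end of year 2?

$9,646

Depreciable base = $15,580 − $1,800 = $13,780.
Sum of the years' digits = 4+3+2+1 = 10.
Year 1: $13,780 × 4/10 = $5,512. Book value $10,068.
Year 2: $13,780 × 3/10 = $4,134. Book value $5,934.
Accumulated through year 2 = $15,580 − $5,934 = $9,646.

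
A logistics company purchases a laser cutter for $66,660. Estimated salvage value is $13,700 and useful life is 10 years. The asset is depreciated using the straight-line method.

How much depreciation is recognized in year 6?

Depreciable base = $66,660 − $13,700 = $52,960.
Annual expense = $52,960 / 10 = $5,296.

$5,296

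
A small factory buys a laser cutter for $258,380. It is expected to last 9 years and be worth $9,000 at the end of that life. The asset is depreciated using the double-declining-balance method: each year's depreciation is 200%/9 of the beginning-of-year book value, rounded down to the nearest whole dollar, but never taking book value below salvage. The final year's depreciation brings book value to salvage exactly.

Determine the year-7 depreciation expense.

$12,711

Depreciable base = $258,380 − $9,000 = $249,380.
Year 1: ⌊$258,380 × 200%/9⌋ = $57,417. Book value $200,963.
Year 2: ⌊$200,963 × 200%/9⌋ = $44,658. Book value $156,305.
Year 3: ⌊$156,305 × 200%/9⌋ = $34,734. Book value $121,571.
Year 4: ⌊$121,571 × 200%/9⌋ = $27,015. Book value $94,556.
Year 5: ⌊$94,556 × 200%/9⌋ = $21,012. Book value $73,544.
Year 6: ⌊$73,544 × 200%/9⌋ = $16,343. Book value $57,201.
Year 7: ⌊$57,201 × 200%/9⌋ = $12,711. Book value $44,490.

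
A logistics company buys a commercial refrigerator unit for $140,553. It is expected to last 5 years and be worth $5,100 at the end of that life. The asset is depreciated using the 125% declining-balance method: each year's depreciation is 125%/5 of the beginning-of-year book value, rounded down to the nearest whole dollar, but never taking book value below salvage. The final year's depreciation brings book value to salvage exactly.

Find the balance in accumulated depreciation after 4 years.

$96,080

Depreciable base = $140,553 − $5,100 = $135,453.
Year 1: ⌊$140,553 × 125%/5⌋ = $35,138. Book value $105,415.
Year 2: ⌊$105,415 × 125%/5⌋ = $26,353. Book value $79,062.
Year 3: ⌊$79,062 × 125%/5⌋ = $19,765. Book value $59,297.
Year 4: ⌊$59,297 × 125%/5⌋ = $14,824. Book value $44,473.
Accumulated through year 4 = $140,553 − $44,473 = $96,080.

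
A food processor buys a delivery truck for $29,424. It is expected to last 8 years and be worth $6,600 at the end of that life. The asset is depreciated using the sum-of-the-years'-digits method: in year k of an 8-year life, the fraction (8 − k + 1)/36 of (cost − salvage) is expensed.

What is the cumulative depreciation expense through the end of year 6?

$20,922

Depreciable base = $29,424 − $6,600 = $22,824.
Sum of the years' digits = 8+7+6+5+4+3+2+1 = 36.
Year 1: $22,824 × 8/36 = $5,072. Book value $24,352.
Year 2: $22,824 × 7/36 = $4,438. Book value $19,914.
Year 3: $22,824 × 6/36 = $3,804. Book value $16,110.
Year 4: $22,824 × 5/36 = $3,170. Book value $12,940.
Year 5: $22,824 × 4/36 = $2,536. Book value $10,404.
Year 6: $22,824 × 3/36 = $1,902. Book value $8,502.
Accumulated through year 6 = $29,424 − $8,502 = $20,922.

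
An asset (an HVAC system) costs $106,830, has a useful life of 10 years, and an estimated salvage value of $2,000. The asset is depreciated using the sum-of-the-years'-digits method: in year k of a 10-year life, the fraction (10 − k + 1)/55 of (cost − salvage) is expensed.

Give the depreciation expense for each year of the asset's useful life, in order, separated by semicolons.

$19,060; $17,154; $15,248; $13,342; $11,436; $9,530; $7,624; $5,718; $3,812; $1,906

Depreciable base = $106,830 − $2,000 = $104,830.
Sum of the years' digits = 10+9+8+7+6+5+4+3+2+1 = 55.
Year 1: $104,830 × 10/55 = $19,060. Book value $87,770.
Year 2: $104,830 × 9/55 = $17,154. Book value $70,616.
Year 3: $104,830 × 8/55 = $15,248. Book value $55,368.
Year 4: $104,830 × 7/55 = $13,342. Book value $42,026.
Year 5: $104,830 × 6/55 = $11,436. Book value $30,590.
Year 6: $104,830 × 5/55 = $9,530. Book value $21,060.
Year 7: $104,830 × 4/55 = $7,624. Book value $13,436.
Year 8: $104,830 × 3/55 = $5,718. Book value $7,718.
Year 9: $104,830 × 2/55 = $3,812. Book value $3,906.
Year 10: $104,830 × 1/55 = $1,906. Book value $2,000.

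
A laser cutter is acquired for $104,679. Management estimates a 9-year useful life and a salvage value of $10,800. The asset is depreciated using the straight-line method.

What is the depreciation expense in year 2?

Depreciable base = $104,679 − $10,800 = $93,879.
Annual expense = $93,879 / 9 = $10,431.

$10,431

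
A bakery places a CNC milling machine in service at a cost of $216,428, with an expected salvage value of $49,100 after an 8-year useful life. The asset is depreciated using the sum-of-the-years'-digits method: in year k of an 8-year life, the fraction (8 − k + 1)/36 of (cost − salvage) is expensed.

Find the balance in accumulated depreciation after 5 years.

Depreciable base = $216,428 − $49,100 = $167,328.
Sum of the years' digits = 8+7+6+5+4+3+2+1 = 36.
Year 1: $167,328 × 8/36 = $37,184. Book value $179,244.
Year 2: $167,328 × 7/36 = $32,536. Book value $146,708.
Year 3: $167,328 × 6/36 = $27,888. Book value $118,820.
Year 4: $167,328 × 5/36 = $23,240. Book value $95,580.
Year 5: $167,328 × 4/36 = $18,592. Book value $76,988.
Accumulated through year 5 = $216,428 − $76,988 = $139,440.

$139,440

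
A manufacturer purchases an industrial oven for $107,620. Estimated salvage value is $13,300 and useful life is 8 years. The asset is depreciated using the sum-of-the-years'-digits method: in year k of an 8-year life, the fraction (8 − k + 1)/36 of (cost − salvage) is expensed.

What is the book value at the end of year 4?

$39,500

Depreciable base = $107,620 − $13,300 = $94,320.
Sum of the years' digits = 8+7+6+5+4+3+2+1 = 36.
Year 1: $94,320 × 8/36 = $20,960. Book value $86,660.
Year 2: $94,320 × 7/36 = $18,340. Book value $68,320.
Year 3: $94,320 × 6/36 = $15,720. Book value $52,600.
Year 4: $94,320 × 5/36 = $13,100. Book value $39,500.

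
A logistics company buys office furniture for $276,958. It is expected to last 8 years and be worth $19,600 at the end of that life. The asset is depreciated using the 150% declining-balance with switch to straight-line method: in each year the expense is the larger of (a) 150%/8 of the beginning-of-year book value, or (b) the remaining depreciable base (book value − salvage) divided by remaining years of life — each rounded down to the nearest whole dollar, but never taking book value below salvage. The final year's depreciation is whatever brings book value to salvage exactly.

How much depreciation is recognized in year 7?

Depreciable base = $276,958 − $19,600 = $257,358.
Year 1: DB = ⌊$276,958 × 150%/8⌋ = $51,929; SL = ⌊$257,358/8⌋ = $32,169 → take DB $51,929. Book value $225,029.
Year 2: DB = ⌊$225,029 × 150%/8⌋ = $42,192; SL = ⌊$205,429/7⌋ = $29,347 → take DB $42,192. Book value $182,837.
Year 3: DB = ⌊$182,837 × 150%/8⌋ = $34,281; SL = ⌊$163,237/6⌋ = $27,206 → take DB $34,281. Book value $148,556.
Year 4: DB = ⌊$148,556 × 150%/8⌋ = $27,854; SL = ⌊$128,956/5⌋ = $25,791 → take DB $27,854. Book value $120,702.
Year 5: DB = ⌊$120,702 × 150%/8⌋ = $22,631; SL = ⌊$101,102/4⌋ = $25,275 → take SL $25,275. Book value $95,427.
Year 6: DB = ⌊$95,427 × 150%/8⌋ = $17,892; SL = ⌊$75,827/3⌋ = $25,275 → take SL $25,275. Book value $70,152.
Year 7: DB = ⌊$70,152 × 150%/8⌋ = $13,153; SL = ⌊$50,552/2⌋ = $25,276 → take SL $25,276. Book value $44,876.

$25,276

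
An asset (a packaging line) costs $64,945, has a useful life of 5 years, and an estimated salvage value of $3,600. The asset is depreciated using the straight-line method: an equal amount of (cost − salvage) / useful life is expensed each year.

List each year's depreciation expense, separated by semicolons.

$12,269; $12,269; $12,269; $12,269; $12,269

Depreciable base = $64,945 − $3,600 = $61,345.
Annual expense = $61,345 / 5 = $12,269.
End of year 1: book value $52,676.
End of year 2: book value $40,407.
End of year 3: book value $28,138.
End of year 4: book value $15,869.
End of year 5: book value $3,600.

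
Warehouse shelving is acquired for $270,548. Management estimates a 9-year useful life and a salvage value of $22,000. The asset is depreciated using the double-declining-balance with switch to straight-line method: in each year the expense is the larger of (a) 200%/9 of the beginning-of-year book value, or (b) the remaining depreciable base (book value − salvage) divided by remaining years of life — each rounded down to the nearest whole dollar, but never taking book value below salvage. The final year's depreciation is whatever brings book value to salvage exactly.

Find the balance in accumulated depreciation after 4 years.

$171,540

Depreciable base = $270,548 − $22,000 = $248,548.
Year 1: DB = ⌊$270,548 × 200%/9⌋ = $60,121; SL = ⌊$248,548/9⌋ = $27,616 → take DB $60,121. Book value $210,427.
Year 2: DB = ⌊$210,427 × 200%/9⌋ = $46,761; SL = ⌊$188,427/8⌋ = $23,553 → take DB $46,761. Book value $163,666.
Year 3: DB = ⌊$163,666 × 200%/9⌋ = $36,370; SL = ⌊$141,666/7⌋ = $20,238 → take DB $36,370. Book value $127,296.
Year 4: DB = ⌊$127,296 × 200%/9⌋ = $28,288; SL = ⌊$105,296/6⌋ = $17,549 → take DB $28,288. Book value $99,008.
Accumulated through year 4 = $270,548 − $99,008 = $171,540.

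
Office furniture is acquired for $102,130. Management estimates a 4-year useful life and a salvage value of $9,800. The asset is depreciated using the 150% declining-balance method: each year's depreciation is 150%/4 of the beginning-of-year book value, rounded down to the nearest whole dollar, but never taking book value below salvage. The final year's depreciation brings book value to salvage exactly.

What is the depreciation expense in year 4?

$15,135

Depreciable base = $102,130 − $9,800 = $92,330.
Year 1: ⌊$102,130 × 150%/4⌋ = $38,298. Book value $63,832.
Year 2: ⌊$63,832 × 150%/4⌋ = $23,937. Book value $39,895.
Year 3: ⌊$39,895 × 150%/4⌋ = $14,960. Book value $24,935.
Year 4 (final): $24,935 − $9,800 = $15,135. Book value $9,800.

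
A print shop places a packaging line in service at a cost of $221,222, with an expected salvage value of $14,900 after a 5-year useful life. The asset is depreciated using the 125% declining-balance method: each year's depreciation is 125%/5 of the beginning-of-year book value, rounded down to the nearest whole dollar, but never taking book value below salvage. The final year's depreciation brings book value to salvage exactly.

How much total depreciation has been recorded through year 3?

Depreciable base = $221,222 − $14,900 = $206,322.
Year 1: ⌊$221,222 × 125%/5⌋ = $55,305. Book value $165,917.
Year 2: ⌊$165,917 × 125%/5⌋ = $41,479. Book value $124,438.
Year 3: ⌊$124,438 × 125%/5⌋ = $31,109. Book value $93,329.
Accumulated through year 3 = $221,222 − $93,329 = $127,893.

$127,893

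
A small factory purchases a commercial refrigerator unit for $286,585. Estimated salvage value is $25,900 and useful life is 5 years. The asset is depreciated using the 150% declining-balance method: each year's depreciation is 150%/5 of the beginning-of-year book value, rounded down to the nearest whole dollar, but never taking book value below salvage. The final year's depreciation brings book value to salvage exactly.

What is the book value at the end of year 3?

$98,299

Depreciable base = $286,585 − $25,900 = $260,685.
Year 1: ⌊$286,585 × 150%/5⌋ = $85,975. Book value $200,610.
Year 2: ⌊$200,610 × 150%/5⌋ = $60,183. Book value $140,427.
Year 3: ⌊$140,427 × 150%/5⌋ = $42,128. Book value $98,299.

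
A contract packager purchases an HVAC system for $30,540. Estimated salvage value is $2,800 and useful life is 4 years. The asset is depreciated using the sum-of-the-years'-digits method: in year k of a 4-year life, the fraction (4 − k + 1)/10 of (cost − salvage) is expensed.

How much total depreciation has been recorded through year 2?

$19,418

Depreciable base = $30,540 − $2,800 = $27,740.
Sum of the years' digits = 4+3+2+1 = 10.
Year 1: $27,740 × 4/10 = $11,096. Book value $19,444.
Year 2: $27,740 × 3/10 = $8,322. Book value $11,122.
Accumulated through year 2 = $30,540 − $11,122 = $19,418.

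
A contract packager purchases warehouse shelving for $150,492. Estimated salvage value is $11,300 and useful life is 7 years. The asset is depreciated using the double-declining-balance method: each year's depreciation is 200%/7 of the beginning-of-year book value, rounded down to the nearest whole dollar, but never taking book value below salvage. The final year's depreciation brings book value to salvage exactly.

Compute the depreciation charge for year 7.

Depreciable base = $150,492 − $11,300 = $139,192.
Year 1: ⌊$150,492 × 200%/7⌋ = $42,997. Book value $107,495.
Year 2: ⌊$107,495 × 200%/7⌋ = $30,712. Book value $76,783.
Year 3: ⌊$76,783 × 200%/7⌋ = $21,938. Book value $54,845.
Year 4: ⌊$54,845 × 200%/7⌋ = $15,670. Book value $39,175.
Year 5: ⌊$39,175 × 200%/7⌋ = $11,192. Book value $27,983.
Year 6: ⌊$27,983 × 200%/7⌋ = $7,995. Book value $19,988.
Year 7 (final): $19,988 − $11,300 = $8,688. Book value $11,300.

$8,688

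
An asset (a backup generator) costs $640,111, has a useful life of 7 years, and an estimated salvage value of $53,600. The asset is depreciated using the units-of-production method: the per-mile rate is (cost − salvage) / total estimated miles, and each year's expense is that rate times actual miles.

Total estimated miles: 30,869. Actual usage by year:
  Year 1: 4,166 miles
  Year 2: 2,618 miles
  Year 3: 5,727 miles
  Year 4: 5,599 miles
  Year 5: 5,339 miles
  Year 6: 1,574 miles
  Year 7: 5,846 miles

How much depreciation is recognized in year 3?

$108,813

Depreciable base = $640,111 − $53,600 = $586,511.
Rate = $586,511 / 30,869 miles = $19 per mile.
Year 1: 4,166 × $19 = $79,154. Book value $560,957.
Year 2: 2,618 × $19 = $49,742. Book value $511,215.
Year 3: 5,727 × $19 = $108,813. Book value $402,402.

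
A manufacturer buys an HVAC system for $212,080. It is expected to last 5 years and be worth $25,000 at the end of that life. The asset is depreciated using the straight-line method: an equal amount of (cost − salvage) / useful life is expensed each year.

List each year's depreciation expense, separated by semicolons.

$37,416; $37,416; $37,416; $37,416; $37,416

Depreciable base = $212,080 − $25,000 = $187,080.
Annual expense = $187,080 / 5 = $37,416.
End of year 1: book value $174,664.
End of year 2: book value $137,248.
End of year 3: book value $99,832.
End of year 4: book value $62,416.
End of year 5: book value $25,000.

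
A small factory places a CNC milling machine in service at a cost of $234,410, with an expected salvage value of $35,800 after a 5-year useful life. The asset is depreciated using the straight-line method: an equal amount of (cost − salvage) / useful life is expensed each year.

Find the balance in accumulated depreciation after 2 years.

Depreciable base = $234,410 − $35,800 = $198,610.
Annual expense = $198,610 / 5 = $39,722.
End of year 1: book value $194,688.
End of year 2: book value $154,966.
Accumulated through year 2 = $234,410 − $154,966 = $79,444.

$79,444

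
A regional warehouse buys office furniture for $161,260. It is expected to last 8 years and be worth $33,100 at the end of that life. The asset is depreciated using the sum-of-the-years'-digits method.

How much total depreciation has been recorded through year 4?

$92,560

Depreciable base = $161,260 − $33,100 = $128,160.
Sum of the years' digits = 8+7+6+5+4+3+2+1 = 36.
Year 1: $128,160 × 8/36 = $28,480. Book value $132,780.
Year 2: $128,160 × 7/36 = $24,920. Book value $107,860.
Year 3: $128,160 × 6/36 = $21,360. Book value $86,500.
Year 4: $128,160 × 5/36 = $17,800. Book value $68,700.
Accumulated through year 4 = $161,260 − $68,700 = $92,560.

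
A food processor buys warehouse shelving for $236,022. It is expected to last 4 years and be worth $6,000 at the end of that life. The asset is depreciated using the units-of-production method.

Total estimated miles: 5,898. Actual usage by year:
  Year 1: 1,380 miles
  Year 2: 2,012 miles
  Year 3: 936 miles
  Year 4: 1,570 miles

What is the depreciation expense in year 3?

Depreciable base = $236,022 − $6,000 = $230,022.
Rate = $230,022 / 5,898 miles = $39 per mile.
Year 1: 1,380 × $39 = $53,820. Book value $182,202.
Year 2: 2,012 × $39 = $78,468. Book value $103,734.
Year 3: 936 × $39 = $36,504. Book value $67,230.

$36,504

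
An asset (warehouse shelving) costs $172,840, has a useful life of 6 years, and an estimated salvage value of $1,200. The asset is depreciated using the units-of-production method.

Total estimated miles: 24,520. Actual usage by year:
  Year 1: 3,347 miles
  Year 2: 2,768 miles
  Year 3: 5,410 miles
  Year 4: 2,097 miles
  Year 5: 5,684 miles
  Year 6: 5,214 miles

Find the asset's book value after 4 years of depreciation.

Depreciable base = $172,840 − $1,200 = $171,640.
Rate = $171,640 / 24,520 miles = $7 per mile.
Year 1: 3,347 × $7 = $23,429. Book value $149,411.
Year 2: 2,768 × $7 = $19,376. Book value $130,035.
Year 3: 5,410 × $7 = $37,870. Book value $92,165.
Year 4: 2,097 × $7 = $14,679. Book value $77,486.

$77,486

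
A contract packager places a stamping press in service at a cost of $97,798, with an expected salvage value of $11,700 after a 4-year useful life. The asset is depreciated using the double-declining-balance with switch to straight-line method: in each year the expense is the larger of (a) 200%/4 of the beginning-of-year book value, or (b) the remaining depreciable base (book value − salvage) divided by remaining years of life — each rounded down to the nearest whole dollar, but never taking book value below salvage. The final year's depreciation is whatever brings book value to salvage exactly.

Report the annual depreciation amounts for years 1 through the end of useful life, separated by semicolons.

Depreciable base = $97,798 − $11,700 = $86,098.
Year 1: DB = ⌊$97,798 × 200%/4⌋ = $48,899; SL = ⌊$86,098/4⌋ = $21,524 → take DB $48,899. Book value $48,899.
Year 2: DB = ⌊$48,899 × 200%/4⌋ = $24,449; SL = ⌊$37,199/3⌋ = $12,399 → take DB $24,449. Book value $24,450.
Year 3: DB = ⌊$24,450 × 200%/4⌋ = $12,225; SL = ⌊$12,750/2⌋ = $6,375 → take DB $12,225. Book value $12,225.
Year 4 (final): $12,225 − $11,700 = $525. Book value $11,700.

$48,899; $24,449; $12,225; $525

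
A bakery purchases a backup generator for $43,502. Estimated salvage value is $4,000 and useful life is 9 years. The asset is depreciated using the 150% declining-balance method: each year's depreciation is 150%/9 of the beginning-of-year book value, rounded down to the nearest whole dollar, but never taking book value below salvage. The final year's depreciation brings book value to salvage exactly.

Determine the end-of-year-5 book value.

Depreciable base = $43,502 − $4,000 = $39,502.
Year 1: ⌊$43,502 × 150%/9⌋ = $7,250. Book value $36,252.
Year 2: ⌊$36,252 × 150%/9⌋ = $6,042. Book value $30,210.
Year 3: ⌊$30,210 × 150%/9⌋ = $5,035. Book value $25,175.
Year 4: ⌊$25,175 × 150%/9⌋ = $4,195. Book value $20,980.
Year 5: ⌊$20,980 × 150%/9⌋ = $3,496. Book value $17,484.

$17,484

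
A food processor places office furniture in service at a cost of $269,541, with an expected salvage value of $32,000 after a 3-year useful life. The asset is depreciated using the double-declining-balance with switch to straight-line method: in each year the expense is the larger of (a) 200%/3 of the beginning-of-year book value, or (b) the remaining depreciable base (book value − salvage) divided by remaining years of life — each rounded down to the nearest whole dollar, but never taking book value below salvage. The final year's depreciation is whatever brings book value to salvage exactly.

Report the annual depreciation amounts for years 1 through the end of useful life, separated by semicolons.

Depreciable base = $269,541 − $32,000 = $237,541.
Year 1: DB = ⌊$269,541 × 200%/3⌋ = $179,694; SL = ⌊$237,541/3⌋ = $79,180 → take DB $179,694. Book value $89,847.
Year 2: DB = ⌊$89,847 × 200%/3⌋ = $59,898; SL = ⌊$57,847/2⌋ = $28,923 → take DB $59,898, capped at $57,847. Book value $32,000.
Year 3 (final): $32,000 − $32,000 = $0. Book value $32,000.

$179,694; $57,847; $0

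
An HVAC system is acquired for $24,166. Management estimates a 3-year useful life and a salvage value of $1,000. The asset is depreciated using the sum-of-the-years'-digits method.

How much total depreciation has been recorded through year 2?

$19,305

Depreciable base = $24,166 − $1,000 = $23,166.
Sum of the years' digits = 3+2+1 = 6.
Year 1: $23,166 × 3/6 = $11,583. Book value $12,583.
Year 2: $23,166 × 2/6 = $7,722. Book value $4,861.
Accumulated through year 2 = $24,166 − $4,861 = $19,305.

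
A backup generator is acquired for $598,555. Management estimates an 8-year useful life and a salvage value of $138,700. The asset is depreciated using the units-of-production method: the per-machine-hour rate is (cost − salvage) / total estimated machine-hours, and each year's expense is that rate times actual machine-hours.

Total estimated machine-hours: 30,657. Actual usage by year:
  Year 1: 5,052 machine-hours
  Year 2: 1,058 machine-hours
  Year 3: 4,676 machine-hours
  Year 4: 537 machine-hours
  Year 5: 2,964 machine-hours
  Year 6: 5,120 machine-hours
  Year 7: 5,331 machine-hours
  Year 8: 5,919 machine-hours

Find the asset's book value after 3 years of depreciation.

Depreciable base = $598,555 − $138,700 = $459,855.
Rate = $459,855 / 30,657 machine-hours = $15 per machine-hour.
Year 1: 5,052 × $15 = $75,780. Book value $522,775.
Year 2: 1,058 × $15 = $15,870. Book value $506,905.
Year 3: 4,676 × $15 = $70,140. Book value $436,765.

$436,765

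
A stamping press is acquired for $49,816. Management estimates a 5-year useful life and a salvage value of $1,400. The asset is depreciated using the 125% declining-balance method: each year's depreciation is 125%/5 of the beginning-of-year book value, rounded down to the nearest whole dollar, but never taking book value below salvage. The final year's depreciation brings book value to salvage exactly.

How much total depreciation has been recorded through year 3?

$28,799

Depreciable base = $49,816 − $1,400 = $48,416.
Year 1: ⌊$49,816 × 125%/5⌋ = $12,454. Book value $37,362.
Year 2: ⌊$37,362 × 125%/5⌋ = $9,340. Book value $28,022.
Year 3: ⌊$28,022 × 125%/5⌋ = $7,005. Book value $21,017.
Accumulated through year 3 = $49,816 − $21,017 = $28,799.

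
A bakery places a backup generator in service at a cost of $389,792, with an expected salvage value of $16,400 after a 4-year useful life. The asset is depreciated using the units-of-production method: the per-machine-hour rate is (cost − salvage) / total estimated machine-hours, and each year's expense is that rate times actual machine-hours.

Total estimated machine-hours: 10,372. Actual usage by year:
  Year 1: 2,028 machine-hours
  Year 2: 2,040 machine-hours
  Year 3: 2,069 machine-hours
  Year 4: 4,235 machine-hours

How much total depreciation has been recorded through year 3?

$220,932

Depreciable base = $389,792 − $16,400 = $373,392.
Rate = $373,392 / 10,372 machine-hours = $36 per machine-hour.
Year 1: 2,028 × $36 = $73,008. Book value $316,784.
Year 2: 2,040 × $36 = $73,440. Book value $243,344.
Year 3: 2,069 × $36 = $74,484. Book value $168,860.
Accumulated through year 3 = $389,792 − $168,860 = $220,932.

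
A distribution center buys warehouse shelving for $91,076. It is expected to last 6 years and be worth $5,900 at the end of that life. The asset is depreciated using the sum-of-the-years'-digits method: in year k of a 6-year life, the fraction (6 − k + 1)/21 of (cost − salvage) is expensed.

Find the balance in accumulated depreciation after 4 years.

Depreciable base = $91,076 − $5,900 = $85,176.
Sum of the years' digits = 6+5+4+3+2+1 = 21.
Year 1: $85,176 × 6/21 = $24,336. Book value $66,740.
Year 2: $85,176 × 5/21 = $20,280. Book value $46,460.
Year 3: $85,176 × 4/21 = $16,224. Book value $30,236.
Year 4: $85,176 × 3/21 = $12,168. Book value $18,068.
Accumulated through year 4 = $91,076 − $18,068 = $73,008.

$73,008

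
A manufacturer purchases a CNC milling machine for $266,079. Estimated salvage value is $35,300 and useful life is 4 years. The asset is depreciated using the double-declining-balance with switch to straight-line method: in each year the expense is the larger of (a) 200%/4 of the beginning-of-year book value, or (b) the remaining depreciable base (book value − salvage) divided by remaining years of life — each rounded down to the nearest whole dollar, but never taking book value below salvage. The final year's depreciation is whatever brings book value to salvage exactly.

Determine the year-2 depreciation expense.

Depreciable base = $266,079 − $35,300 = $230,779.
Year 1: DB = ⌊$266,079 × 200%/4⌋ = $133,039; SL = ⌊$230,779/4⌋ = $57,694 → take DB $133,039. Book value $133,040.
Year 2: DB = ⌊$133,040 × 200%/4⌋ = $66,520; SL = ⌊$97,740/3⌋ = $32,580 → take DB $66,520. Book value $66,520.

$66,520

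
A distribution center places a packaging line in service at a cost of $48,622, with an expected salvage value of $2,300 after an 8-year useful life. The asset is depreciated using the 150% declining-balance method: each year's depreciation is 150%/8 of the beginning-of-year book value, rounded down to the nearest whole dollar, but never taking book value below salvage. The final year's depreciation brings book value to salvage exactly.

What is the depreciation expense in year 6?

$3,228

Depreciable base = $48,622 − $2,300 = $46,322.
Year 1: ⌊$48,622 × 150%/8⌋ = $9,116. Book value $39,506.
Year 2: ⌊$39,506 × 150%/8⌋ = $7,407. Book value $32,099.
Year 3: ⌊$32,099 × 150%/8⌋ = $6,018. Book value $26,081.
Year 4: ⌊$26,081 × 150%/8⌋ = $4,890. Book value $21,191.
Year 5: ⌊$21,191 × 150%/8⌋ = $3,973. Book value $17,218.
Year 6: ⌊$17,218 × 150%/8⌋ = $3,228. Book value $13,990.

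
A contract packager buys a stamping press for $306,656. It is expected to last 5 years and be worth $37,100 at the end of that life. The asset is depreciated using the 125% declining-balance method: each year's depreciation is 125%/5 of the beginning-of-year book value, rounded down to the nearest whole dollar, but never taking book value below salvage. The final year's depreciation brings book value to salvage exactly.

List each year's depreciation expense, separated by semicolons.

$76,664; $57,498; $43,123; $32,342; $59,929

Depreciable base = $306,656 − $37,100 = $269,556.
Year 1: ⌊$306,656 × 125%/5⌋ = $76,664. Book value $229,992.
Year 2: ⌊$229,992 × 125%/5⌋ = $57,498. Book value $172,494.
Year 3: ⌊$172,494 × 125%/5⌋ = $43,123. Book value $129,371.
Year 4: ⌊$129,371 × 125%/5⌋ = $32,342. Book value $97,029.
Year 5 (final): $97,029 − $37,100 = $59,929. Book value $37,100.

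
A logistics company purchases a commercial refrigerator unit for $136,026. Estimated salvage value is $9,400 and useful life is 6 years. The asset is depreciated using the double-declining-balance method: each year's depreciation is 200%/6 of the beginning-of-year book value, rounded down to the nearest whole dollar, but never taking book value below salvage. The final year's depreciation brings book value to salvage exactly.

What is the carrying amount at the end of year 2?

$60,456

Depreciable base = $136,026 − $9,400 = $126,626.
Year 1: ⌊$136,026 × 200%/6⌋ = $45,342. Book value $90,684.
Year 2: ⌊$90,684 × 200%/6⌋ = $30,228. Book value $60,456.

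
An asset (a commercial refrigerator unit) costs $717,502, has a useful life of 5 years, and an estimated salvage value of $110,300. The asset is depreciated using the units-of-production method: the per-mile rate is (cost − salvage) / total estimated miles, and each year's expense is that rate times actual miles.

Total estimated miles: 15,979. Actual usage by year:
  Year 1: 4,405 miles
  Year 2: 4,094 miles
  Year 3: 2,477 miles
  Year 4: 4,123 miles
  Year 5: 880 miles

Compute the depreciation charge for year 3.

Depreciable base = $717,502 − $110,300 = $607,202.
Rate = $607,202 / 15,979 miles = $38 per mile.
Year 1: 4,405 × $38 = $167,390. Book value $550,112.
Year 2: 4,094 × $38 = $155,572. Book value $394,540.
Year 3: 2,477 × $38 = $94,126. Book value $300,414.

$94,126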